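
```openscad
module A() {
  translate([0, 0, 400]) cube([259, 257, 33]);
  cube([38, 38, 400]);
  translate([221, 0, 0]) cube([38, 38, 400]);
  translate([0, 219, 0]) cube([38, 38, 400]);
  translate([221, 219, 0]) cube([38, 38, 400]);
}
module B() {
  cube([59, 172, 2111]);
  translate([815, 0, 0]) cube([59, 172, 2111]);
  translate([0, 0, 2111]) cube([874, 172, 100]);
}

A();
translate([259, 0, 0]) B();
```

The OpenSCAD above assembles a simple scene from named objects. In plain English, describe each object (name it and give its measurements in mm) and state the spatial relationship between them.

A is a four-legged stool. The seat is 259×257 mm, 33 mm thick, top at z = 433 mm. It stands on four square legs, each 38×38 mm in cross-section, from z = 0 to the seat underside, each flush with a corner of the seat.

B is a rectangular door frame: two vertical jambs of 59×172 mm section, 2111 mm tall, with a clear opening 756 mm wide between their inner faces. A header 100 mm tall and 172 mm deep lies on top of the jambs and spans the full outside width.

The door frame is against the stool's +x side, with their −y faces flush.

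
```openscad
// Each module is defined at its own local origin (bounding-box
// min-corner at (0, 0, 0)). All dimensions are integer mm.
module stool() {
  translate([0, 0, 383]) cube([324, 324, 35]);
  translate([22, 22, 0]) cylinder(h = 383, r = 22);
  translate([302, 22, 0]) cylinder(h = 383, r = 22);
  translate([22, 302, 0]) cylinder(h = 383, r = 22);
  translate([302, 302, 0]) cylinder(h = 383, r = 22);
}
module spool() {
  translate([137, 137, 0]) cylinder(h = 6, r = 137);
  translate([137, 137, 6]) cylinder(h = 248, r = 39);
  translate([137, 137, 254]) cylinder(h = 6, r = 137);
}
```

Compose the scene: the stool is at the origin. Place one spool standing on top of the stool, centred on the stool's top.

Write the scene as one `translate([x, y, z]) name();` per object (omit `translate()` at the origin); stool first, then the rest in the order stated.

stool();
translate([25, 25, 418]) spool();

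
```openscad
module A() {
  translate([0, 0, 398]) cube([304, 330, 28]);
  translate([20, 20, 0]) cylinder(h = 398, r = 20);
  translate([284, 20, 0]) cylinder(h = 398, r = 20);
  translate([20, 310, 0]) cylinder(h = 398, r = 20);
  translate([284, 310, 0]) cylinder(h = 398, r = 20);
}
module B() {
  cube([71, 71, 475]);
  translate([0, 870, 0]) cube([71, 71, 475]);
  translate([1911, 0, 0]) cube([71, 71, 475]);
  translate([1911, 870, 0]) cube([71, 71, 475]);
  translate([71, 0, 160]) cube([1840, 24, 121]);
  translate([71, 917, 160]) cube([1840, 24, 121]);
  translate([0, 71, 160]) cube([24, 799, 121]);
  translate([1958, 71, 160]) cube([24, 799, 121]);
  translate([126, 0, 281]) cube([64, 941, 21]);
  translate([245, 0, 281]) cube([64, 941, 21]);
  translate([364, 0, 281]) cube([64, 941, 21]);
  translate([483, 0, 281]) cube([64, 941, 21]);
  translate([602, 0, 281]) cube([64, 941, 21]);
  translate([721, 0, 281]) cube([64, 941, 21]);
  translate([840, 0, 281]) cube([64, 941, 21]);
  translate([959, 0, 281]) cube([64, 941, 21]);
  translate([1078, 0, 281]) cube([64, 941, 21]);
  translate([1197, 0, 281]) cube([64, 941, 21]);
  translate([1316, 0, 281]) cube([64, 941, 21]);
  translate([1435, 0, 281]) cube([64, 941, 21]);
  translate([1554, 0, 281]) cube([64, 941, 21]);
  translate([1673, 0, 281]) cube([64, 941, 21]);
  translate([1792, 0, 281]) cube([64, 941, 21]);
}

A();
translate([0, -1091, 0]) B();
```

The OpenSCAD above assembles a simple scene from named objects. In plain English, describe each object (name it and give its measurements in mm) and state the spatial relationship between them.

A is a simple wooden stool: a rectangular seat 304 mm (x) by 330 mm (y), 28 mm thick, top face at z = 426 mm, on four round legs, each 40 mm in diameter. The legs rest on z = 0, each leg's axis is inset half a diameter from the nearest pair of seat edges (so the leg's bounding box is flush with the corner).

B is a bed frame 1982 mm long (x) by 941 mm wide (y). Four 71×71 mm corner posts, 475 mm tall, at the corners of the footprint. Four rails of 24 mm thickness and 121 mm height run between adjacent posts with their undersides at z = 160 mm, their outer faces flush with the outside of the frame (the two x-running rails run between the posts' inner faces; the two y-running rails run between the posts' inner faces). 15 slats, each 64 mm wide (x) and 21 mm thick, lie across the top of the two x-running rails, running the full 941 mm width of the frame in y; the slats are evenly spaced along x between the inner faces of the end posts with equal gaps (rounded down to the nearest mm) at the −x end and between each pair — any rounding remainder accumulates at the +x end.

The bed frame is on the floor beside the stool on its −y side.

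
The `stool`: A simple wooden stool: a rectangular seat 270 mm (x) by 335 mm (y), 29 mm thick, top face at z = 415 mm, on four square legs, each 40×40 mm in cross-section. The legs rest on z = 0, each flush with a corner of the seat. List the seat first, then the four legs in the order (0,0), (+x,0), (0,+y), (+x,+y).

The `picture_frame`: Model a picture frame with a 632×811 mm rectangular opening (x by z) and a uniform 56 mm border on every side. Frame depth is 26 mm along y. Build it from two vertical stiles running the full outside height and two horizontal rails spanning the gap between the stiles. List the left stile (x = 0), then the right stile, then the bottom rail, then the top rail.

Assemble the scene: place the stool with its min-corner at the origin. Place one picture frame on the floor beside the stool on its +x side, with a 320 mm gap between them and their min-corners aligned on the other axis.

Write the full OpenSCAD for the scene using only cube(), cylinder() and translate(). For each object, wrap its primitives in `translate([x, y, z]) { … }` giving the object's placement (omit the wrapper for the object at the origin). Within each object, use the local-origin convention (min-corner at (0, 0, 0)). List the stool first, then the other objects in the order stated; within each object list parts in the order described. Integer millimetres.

translate([0, 0, 386]) cube([270, 335, 29]);
cube([40, 40, 386]);
translate([230, 0, 0]) cube([40, 40, 386]);
translate([0, 295, 0]) cube([40, 40, 386]);
translate([230, 295, 0]) cube([40, 40, 386]);
translate([590, 0, 0]) {
  cube([56, 26, 923]);
  translate([688, 0, 0]) cube([56, 26, 923]);
  translate([56, 0, 0]) cube([632, 26, 56]);
  translate([56, 0, 867]) cube([632, 26, 56]);
}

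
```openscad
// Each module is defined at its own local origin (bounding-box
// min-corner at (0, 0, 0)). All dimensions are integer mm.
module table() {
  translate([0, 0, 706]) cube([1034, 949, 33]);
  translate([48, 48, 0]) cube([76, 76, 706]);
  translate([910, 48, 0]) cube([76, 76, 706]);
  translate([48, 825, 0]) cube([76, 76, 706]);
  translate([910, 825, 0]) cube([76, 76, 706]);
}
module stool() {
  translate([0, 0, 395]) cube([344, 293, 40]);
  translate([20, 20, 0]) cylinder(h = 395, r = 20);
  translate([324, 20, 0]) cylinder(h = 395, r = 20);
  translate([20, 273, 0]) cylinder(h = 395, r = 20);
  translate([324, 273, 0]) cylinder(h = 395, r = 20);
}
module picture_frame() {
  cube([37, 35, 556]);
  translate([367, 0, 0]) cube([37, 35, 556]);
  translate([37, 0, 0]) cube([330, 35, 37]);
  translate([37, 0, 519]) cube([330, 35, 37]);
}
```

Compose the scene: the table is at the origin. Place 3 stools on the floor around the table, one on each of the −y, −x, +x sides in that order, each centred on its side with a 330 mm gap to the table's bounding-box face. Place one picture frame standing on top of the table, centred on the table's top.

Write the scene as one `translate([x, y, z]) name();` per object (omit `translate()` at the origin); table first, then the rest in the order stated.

table();
translate([345, -623, 0]) stool();
translate([-674, 328, 0]) stool();
translate([1364, 328, 0]) stool();
translate([315, 457, 739]) picture_frame();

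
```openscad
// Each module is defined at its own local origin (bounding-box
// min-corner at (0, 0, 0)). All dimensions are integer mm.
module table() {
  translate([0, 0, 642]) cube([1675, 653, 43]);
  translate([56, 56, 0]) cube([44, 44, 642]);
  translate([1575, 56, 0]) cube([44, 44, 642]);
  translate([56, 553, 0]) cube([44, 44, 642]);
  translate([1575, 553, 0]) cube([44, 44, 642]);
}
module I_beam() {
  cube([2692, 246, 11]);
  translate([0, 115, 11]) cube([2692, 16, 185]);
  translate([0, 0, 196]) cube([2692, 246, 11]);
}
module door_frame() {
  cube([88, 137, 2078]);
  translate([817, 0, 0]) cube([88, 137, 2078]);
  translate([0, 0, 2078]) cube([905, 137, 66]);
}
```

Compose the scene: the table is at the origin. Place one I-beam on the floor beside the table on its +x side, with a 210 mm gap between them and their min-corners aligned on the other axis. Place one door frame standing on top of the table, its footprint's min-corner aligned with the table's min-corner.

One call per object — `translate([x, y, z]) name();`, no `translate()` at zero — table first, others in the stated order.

table();
translate([1885, 0, 0]) I_beam();
translate([0, 0, 685]) door_frame();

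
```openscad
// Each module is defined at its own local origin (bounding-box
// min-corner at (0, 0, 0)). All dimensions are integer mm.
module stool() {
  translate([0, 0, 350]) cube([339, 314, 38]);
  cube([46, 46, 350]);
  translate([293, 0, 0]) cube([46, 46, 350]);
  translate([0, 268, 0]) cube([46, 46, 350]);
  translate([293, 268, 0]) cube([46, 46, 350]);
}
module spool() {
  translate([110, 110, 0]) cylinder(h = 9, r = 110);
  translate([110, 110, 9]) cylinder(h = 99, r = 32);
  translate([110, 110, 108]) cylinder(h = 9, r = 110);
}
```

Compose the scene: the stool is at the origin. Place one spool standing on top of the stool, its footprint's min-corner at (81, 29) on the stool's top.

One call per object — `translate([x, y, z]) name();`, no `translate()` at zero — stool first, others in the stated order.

stool();
translate([81, 29, 388]) spool();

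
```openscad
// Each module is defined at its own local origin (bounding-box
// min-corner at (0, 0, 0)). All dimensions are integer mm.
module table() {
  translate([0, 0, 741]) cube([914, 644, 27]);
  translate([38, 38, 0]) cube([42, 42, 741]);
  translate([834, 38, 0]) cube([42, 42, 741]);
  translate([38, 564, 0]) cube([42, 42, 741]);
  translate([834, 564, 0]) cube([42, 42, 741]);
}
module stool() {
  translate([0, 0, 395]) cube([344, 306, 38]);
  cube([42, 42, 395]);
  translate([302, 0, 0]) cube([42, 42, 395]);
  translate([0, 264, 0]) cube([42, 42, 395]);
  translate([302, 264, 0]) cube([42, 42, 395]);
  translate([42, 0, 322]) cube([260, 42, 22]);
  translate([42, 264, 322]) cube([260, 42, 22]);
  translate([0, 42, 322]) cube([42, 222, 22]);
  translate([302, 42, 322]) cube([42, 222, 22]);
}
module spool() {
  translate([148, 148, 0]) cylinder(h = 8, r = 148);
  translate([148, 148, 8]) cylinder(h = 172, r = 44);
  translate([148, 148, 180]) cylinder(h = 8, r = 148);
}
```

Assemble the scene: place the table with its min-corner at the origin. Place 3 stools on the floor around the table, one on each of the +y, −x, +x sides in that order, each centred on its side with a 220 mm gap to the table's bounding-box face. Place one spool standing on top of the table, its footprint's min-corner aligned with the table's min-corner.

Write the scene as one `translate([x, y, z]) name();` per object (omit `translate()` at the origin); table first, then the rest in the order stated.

table();
translate([285, 864, 0]) stool();
translate([-564, 169, 0]) stool();
translate([1134, 169, 0]) stool();
translate([0, 0, 768]) spool();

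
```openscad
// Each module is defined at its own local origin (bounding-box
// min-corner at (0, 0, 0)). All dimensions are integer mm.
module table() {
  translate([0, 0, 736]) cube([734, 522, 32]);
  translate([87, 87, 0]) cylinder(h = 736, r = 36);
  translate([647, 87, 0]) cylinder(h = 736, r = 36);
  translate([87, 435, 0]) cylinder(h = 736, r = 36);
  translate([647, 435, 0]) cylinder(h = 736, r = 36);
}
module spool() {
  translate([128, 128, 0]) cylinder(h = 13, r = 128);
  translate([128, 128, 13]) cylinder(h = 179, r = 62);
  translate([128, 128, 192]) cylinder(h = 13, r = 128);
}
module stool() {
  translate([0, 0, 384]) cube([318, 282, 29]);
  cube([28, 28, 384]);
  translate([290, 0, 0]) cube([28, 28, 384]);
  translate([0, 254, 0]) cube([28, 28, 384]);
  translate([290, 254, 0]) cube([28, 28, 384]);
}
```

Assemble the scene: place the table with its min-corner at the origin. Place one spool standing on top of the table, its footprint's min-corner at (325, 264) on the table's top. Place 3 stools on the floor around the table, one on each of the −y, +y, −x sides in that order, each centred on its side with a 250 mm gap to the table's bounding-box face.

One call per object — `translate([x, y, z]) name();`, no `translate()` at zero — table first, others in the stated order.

table();
translate([325, 264, 768]) spool();
translate([208, -532, 0]) stool();
translate([208, 772, 0]) stool();
translate([-568, 120, 0]) stool();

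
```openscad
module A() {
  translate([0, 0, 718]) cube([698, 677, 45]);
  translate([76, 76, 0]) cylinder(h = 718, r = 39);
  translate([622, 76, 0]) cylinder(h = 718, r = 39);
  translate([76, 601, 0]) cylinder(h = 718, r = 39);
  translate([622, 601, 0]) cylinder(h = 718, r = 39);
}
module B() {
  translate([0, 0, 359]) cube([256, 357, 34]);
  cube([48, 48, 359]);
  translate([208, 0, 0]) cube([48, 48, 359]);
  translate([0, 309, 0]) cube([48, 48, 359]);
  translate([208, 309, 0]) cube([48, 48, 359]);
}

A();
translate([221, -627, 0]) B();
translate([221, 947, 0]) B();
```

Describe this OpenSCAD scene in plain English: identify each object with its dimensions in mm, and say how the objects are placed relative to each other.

A is a table with a 698×677 mm rectangular top, 45 mm thick, top surface at z = 763 mm, supported by four round legs of 78 mm diameter, each leg's bounding box inset 37 mm from the nearest pair of top edges, running from the floor.

B is a four-legged stool. The seat is 256×357 mm, 34 mm thick, top at z = 393 mm. It stands on four square legs, each 48×48 mm in cross-section, from z = 0 to the seat underside, each flush with a corner of the seat.

Two stools sit around the table at the −y, +y sides.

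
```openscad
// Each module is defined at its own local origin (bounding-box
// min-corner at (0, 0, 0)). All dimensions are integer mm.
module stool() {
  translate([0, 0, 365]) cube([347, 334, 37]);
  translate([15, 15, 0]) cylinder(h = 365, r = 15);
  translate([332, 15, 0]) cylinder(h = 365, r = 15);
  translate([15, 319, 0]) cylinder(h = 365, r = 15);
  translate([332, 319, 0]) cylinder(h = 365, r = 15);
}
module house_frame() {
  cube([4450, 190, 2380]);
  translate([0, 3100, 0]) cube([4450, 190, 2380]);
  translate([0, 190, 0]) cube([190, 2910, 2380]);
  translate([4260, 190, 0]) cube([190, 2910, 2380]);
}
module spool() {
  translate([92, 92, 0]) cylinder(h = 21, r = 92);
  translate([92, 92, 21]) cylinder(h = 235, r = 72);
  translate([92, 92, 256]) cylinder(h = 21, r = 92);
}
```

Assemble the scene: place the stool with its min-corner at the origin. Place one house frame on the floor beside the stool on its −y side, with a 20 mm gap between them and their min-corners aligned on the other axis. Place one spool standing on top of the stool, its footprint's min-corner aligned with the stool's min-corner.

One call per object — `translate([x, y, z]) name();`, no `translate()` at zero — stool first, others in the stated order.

stool();
translate([0, -3310, 0]) house_frame();
translate([0, 0, 402]) spool();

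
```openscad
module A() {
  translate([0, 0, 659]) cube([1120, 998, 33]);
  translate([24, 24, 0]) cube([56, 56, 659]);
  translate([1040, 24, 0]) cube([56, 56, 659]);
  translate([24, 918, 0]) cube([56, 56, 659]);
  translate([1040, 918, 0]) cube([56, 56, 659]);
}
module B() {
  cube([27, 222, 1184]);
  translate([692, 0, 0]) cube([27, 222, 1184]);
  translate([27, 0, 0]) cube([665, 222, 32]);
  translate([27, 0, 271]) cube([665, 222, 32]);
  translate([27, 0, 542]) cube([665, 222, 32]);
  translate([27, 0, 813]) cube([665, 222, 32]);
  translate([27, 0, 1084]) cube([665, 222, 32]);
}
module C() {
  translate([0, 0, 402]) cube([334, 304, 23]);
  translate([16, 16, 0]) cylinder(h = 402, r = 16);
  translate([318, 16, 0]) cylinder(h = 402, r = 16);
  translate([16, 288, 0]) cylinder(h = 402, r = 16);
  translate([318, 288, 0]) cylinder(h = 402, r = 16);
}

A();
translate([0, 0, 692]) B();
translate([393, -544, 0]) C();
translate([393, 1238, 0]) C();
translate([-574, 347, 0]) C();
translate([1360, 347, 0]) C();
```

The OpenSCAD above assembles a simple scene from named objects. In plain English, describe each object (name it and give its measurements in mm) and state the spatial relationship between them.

A is a table: top 1120 mm (x) × 998 mm (y), 33 mm thick, upper face at z = 692 mm, on four 56×56 mm square legs, each inset 24 mm from the nearest pair of top edges, running from z = 0 to the bottom of the top.

B is an open bookshelf. Two side panels, each 27 mm thick, 222 mm deep and 1184 mm tall, stand 719 mm apart (outside-to-outside). Between them sit 5 shelves, each 32 mm thick and 222 mm deep, spanning the full gap between the sides. The bottom shelf rests on the floor (its underside at z = 0) and the clear gap between one shelf's top and the next shelf's underside is 239 mm.

C is a simple wooden stool: a rectangular seat 334 mm (x) by 304 mm (y), 23 mm thick, top face at z = 425 mm, on four round legs, each 32 mm in diameter. The legs rest on z = 0, each leg's axis is inset half a diameter from the nearest pair of seat edges (so the leg's bounding box is flush with the corner).

The bookshelf is on top of the table. Four stools sit around the table at the −y, +y, −x, +x sides.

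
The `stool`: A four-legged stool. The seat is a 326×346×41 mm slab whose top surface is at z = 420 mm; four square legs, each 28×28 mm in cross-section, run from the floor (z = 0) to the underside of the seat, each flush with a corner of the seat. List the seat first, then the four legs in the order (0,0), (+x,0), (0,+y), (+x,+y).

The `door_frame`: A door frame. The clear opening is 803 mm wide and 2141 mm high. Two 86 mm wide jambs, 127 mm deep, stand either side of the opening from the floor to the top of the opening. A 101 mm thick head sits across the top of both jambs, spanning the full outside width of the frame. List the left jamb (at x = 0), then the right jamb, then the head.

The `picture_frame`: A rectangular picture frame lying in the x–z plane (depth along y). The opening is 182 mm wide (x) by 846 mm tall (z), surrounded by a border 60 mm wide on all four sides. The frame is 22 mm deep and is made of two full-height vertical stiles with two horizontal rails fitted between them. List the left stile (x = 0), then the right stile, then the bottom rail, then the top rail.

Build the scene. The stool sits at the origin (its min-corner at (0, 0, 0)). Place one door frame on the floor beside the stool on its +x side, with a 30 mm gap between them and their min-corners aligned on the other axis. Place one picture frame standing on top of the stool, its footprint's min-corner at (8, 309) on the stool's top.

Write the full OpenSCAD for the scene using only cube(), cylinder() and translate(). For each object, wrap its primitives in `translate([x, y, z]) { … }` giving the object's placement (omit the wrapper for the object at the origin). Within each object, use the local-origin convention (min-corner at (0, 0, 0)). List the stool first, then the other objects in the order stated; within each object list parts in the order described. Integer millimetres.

translate([0, 0, 379]) cube([326, 346, 41]);
cube([28, 28, 379]);
translate([298, 0, 0]) cube([28, 28, 379]);
translate([0, 318, 0]) cube([28, 28, 379]);
translate([298, 318, 0]) cube([28, 28, 379]);
translate([356, 0, 0]) {
  cube([86, 127, 2141]);
  translate([889, 0, 0]) cube([86, 127, 2141]);
  translate([0, 0, 2141]) cube([975, 127, 101]);
}
translate([8, 309, 420]) {
  cube([60, 22, 966]);
  translate([242, 0, 0]) cube([60, 22, 966]);
  translate([60, 0, 0]) cube([182, 22, 60]);
  translate([60, 0, 906]) cube([182, 22, 60]);
}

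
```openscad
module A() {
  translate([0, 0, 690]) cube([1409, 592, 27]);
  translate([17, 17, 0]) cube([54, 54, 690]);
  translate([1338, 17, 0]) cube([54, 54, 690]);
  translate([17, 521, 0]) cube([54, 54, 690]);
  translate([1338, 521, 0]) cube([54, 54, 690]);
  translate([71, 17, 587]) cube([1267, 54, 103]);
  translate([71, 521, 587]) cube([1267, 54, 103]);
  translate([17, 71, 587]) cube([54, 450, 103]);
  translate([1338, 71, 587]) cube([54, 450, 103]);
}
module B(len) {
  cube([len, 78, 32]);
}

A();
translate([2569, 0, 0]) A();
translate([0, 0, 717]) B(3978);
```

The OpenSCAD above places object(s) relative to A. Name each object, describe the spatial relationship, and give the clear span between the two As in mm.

A is a table. B is a beam. A beam spans the tops of two tables. The clear span between the two tables is 1160 mm.

Second table starts at x = 2569; first ends at x = 1409; clear span = 2569 − 1409 = 1160 mm.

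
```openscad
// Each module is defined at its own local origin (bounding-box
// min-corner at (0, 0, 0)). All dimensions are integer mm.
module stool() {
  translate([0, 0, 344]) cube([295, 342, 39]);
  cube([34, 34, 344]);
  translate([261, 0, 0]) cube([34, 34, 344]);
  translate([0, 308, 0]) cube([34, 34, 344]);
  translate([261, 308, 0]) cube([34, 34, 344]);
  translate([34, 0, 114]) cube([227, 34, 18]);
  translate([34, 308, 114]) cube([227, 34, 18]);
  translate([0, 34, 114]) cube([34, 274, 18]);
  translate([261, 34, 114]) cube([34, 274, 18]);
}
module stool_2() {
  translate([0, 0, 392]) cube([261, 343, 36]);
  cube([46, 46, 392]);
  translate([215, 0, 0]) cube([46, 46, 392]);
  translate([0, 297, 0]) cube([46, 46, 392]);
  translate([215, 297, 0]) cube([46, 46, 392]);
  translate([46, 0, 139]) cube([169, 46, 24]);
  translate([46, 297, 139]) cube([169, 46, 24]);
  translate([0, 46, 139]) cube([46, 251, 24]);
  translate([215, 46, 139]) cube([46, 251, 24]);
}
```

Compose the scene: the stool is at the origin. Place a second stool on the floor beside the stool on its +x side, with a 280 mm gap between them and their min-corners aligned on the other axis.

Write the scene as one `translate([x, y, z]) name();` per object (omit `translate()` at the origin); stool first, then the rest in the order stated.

stool();
translate([575, 0, 0]) stool_2();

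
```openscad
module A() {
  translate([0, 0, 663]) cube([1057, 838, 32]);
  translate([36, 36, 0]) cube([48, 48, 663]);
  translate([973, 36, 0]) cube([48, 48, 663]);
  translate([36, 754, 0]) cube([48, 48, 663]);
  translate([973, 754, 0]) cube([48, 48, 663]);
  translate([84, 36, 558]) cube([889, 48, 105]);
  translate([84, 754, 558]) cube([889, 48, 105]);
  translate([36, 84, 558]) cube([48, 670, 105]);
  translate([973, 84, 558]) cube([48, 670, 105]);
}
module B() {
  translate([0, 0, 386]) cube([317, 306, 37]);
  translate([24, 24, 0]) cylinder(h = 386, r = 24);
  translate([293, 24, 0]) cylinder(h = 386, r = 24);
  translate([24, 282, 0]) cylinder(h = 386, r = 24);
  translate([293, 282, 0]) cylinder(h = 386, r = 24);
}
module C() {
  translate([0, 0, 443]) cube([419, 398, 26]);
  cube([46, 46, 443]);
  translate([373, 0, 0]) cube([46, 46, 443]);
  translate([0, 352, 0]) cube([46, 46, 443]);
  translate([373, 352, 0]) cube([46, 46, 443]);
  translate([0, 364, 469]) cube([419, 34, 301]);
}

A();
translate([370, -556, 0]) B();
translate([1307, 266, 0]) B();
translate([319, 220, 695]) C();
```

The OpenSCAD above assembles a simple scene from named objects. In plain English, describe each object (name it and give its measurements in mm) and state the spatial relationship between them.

A is a rectangular dining table. The top is 1057×838×32 mm with its upper surface at z = 695 mm. It stands on four 48×48 mm square legs, each inset 36 mm from the nearest pair of top edges, running from the floor to the underside of the top. Four apron rails, 48 mm thick and 105 mm tall, run between adjacent legs with their top edges flush with the underside of the top and their outer faces flush with the legs' outer faces.

B is a four-legged stool. The seat is a 317×306×37 mm slab whose top surface is at z = 423 mm; four round legs, each 48 mm in diameter, run from the floor (z = 0) to the underside of the seat, each leg's axis is inset half a diameter from the nearest pair of seat edges (so the leg's bounding box is flush with the corner).

C is a chair: 419×398 mm seat, 26 mm thick, top at z = 469 mm, on four 46 mm square corner legs flush with the seat edges. A 34 mm thick backrest slab spans the full seat width, extending 301 mm above the seat top, its back face flush with the seat's +y edge.

Two stools sit around the table at the −y, +x sides. The chair is on top of the table, centred.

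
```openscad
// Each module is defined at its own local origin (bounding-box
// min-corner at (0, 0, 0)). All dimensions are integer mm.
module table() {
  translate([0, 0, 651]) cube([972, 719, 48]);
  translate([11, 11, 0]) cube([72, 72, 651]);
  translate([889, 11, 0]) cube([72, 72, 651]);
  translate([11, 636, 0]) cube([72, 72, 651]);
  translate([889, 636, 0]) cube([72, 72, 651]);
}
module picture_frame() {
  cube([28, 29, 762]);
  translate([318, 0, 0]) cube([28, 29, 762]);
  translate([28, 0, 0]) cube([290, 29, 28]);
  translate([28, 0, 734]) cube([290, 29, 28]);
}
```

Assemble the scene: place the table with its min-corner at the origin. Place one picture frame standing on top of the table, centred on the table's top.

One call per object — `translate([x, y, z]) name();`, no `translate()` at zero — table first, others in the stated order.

table();
translate([313, 345, 699]) picture_frame();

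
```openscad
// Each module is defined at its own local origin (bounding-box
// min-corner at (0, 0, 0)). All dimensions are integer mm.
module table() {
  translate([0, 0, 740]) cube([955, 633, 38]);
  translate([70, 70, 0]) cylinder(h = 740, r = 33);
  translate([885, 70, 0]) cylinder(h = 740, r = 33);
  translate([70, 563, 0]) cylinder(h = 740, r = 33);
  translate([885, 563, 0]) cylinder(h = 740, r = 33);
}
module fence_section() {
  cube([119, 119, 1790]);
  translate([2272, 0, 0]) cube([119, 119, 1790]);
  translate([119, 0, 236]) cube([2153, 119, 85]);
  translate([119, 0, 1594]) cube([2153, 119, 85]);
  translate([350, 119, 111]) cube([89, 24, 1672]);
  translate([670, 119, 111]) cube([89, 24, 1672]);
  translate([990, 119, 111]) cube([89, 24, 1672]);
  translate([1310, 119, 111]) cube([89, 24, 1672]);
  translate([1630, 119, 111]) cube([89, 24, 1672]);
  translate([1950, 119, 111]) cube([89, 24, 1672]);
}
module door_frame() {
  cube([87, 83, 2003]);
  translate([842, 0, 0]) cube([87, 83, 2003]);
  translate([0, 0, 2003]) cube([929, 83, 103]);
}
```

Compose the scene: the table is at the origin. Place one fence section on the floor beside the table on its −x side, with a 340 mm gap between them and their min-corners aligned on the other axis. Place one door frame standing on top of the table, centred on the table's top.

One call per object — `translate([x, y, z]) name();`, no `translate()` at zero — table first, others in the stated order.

table();
translate([-2731, 0, 0]) fence_section();
translate([13, 275, 778]) door_frame();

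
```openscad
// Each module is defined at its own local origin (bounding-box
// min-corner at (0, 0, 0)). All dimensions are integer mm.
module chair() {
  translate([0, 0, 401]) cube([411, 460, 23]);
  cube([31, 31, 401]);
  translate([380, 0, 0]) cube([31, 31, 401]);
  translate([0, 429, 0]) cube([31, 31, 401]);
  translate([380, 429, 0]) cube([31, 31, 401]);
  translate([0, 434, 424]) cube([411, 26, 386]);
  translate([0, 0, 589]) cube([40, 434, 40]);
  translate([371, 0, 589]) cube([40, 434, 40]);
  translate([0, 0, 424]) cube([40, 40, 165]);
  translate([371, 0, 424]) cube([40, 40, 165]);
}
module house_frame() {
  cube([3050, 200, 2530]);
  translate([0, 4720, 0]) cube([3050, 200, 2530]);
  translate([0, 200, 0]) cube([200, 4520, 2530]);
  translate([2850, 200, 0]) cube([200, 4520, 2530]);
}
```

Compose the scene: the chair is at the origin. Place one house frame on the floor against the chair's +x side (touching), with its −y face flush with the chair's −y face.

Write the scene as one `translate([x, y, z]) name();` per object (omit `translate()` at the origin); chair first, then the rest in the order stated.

chair();
translate([411, 0, 0]) house_frame();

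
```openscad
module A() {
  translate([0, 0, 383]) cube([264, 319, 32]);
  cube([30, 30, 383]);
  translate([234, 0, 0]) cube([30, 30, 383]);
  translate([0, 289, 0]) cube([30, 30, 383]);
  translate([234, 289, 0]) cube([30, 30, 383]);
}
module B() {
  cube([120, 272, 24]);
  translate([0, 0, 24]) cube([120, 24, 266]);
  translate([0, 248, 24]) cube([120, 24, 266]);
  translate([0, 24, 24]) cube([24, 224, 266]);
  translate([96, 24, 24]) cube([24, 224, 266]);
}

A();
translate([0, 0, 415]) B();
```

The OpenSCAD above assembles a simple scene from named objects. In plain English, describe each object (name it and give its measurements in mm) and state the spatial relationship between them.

A is a simple wooden stool: a rectangular seat 264 mm (x) by 319 mm (y), 32 mm thick, top face at z = 415 mm, on four square legs, each 30×30 mm in cross-section. The legs rest on z = 0, each flush with a corner of the seat.

B is an open-topped rectangular box: outside dimensions 120×272×290 mm, with a uniform wall and base thickness of 24 mm. The base is a full 120×272 slab on the floor; four walls sit on top of the base. The front and back walls (the −y and +y sides) span the full width; the two side walls fit between them.

The open box is on top of the stool.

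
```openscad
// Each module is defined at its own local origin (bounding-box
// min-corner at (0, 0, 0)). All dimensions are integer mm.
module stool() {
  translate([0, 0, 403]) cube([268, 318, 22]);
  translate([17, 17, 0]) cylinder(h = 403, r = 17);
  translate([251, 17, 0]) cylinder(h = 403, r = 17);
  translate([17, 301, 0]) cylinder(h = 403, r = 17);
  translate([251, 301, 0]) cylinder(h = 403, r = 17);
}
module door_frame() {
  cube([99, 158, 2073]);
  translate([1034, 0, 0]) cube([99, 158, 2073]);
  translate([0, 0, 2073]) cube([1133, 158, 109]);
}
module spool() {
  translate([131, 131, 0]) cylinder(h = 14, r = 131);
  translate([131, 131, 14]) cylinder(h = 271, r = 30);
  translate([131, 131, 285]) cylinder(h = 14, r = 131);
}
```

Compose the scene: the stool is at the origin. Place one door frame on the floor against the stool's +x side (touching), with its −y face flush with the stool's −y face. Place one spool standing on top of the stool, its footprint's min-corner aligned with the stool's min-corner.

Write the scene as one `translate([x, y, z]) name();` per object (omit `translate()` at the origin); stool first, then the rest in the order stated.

stool();
translate([268, 0, 0]) door_frame();
translate([0, 0, 425]) spool();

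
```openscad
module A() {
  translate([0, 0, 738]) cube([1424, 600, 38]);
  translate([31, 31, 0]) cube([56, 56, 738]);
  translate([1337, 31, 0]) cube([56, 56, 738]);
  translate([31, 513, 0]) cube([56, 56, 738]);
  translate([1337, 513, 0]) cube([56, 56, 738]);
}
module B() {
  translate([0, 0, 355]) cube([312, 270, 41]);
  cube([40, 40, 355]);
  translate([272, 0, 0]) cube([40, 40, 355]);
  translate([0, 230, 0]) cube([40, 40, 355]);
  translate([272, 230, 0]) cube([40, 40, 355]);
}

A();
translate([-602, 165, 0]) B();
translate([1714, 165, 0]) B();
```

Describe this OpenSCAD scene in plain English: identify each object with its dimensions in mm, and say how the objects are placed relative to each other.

A is a rectangular dining table. The top is 1424×600×38 mm with its upper surface at z = 776 mm. It stands on four 56×56 mm square legs, each inset 31 mm from the nearest pair of top edges, running from the floor to the underside of the top.

B is a simple wooden stool: a rectangular seat 312 mm (x) by 270 mm (y), 41 mm thick, top face at z = 396 mm, on four square legs, each 40×40 mm in cross-section. The legs rest on z = 0, each flush with a corner of the seat.

Two stools sit around the table at the −x, +x sides.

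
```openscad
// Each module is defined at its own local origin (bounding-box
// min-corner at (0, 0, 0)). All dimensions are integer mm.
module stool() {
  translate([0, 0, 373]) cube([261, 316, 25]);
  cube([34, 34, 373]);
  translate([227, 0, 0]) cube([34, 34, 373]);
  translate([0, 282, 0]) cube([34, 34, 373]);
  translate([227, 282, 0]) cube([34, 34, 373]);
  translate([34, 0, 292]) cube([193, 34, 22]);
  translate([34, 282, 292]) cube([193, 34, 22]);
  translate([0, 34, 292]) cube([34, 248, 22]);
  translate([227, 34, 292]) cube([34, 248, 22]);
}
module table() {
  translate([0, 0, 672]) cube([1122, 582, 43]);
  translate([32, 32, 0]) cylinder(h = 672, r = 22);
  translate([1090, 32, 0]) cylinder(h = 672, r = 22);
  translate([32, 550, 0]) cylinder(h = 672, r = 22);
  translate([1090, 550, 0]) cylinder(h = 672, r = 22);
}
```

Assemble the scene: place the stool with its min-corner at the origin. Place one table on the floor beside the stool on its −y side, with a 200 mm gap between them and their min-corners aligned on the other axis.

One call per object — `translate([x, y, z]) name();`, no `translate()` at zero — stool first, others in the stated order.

stool();
translate([0, -782, 0]) table();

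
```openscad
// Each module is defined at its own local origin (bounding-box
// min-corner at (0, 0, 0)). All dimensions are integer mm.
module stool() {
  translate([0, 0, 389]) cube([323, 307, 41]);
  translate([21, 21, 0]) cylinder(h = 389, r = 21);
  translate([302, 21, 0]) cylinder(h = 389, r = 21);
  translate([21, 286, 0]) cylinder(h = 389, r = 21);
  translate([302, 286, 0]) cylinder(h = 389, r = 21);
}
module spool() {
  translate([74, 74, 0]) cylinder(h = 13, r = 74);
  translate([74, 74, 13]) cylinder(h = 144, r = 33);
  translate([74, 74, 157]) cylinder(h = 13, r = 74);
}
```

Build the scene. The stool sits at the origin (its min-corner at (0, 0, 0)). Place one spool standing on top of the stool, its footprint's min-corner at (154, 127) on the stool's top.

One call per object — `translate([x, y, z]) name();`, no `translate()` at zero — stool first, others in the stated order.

stool();
translate([154, 127, 430]) spool();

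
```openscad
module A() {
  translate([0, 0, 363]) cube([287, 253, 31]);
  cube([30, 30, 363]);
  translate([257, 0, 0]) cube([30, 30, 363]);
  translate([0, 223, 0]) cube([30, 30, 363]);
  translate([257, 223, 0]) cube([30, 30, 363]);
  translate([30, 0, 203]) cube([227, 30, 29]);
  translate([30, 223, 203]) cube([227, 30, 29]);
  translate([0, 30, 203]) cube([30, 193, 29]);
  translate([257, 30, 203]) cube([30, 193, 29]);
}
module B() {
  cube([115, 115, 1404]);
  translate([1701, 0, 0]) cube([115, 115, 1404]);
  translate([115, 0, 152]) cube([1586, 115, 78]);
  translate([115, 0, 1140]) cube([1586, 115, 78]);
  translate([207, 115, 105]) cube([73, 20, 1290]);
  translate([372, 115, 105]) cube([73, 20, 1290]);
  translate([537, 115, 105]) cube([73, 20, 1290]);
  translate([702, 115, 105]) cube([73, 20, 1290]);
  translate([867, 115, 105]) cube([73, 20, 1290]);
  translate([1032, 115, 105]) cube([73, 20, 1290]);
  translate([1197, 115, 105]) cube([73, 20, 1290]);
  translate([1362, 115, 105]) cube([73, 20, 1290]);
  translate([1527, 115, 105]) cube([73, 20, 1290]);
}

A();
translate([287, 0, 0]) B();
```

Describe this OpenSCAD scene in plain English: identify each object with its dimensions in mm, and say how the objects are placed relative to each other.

A is a simple wooden stool: a rectangular seat 287 mm (x) by 253 mm (y), 31 mm thick, top face at z = 394 mm, on four square legs, each 30×30 mm in cross-section. The legs rest on z = 0, each flush with a corner of the seat. Four stretchers, 30 mm wide and 29 mm tall, connect adjacent legs with their undersides at z = 203 mm, each running between the inner faces of the legs it joins and aligned with the legs' outer faces on the other axis.

B is a fence section. Two 115×115 mm posts, 1404 mm tall, stand on the floor with a clear span of 1586 mm between their inner faces. Two horizontal rails of 115×78 mm section span the gap between the posts with their undersides at z = 152 mm and z = 1140 mm, flush with the posts' −y face. 9 pickets, each 73 mm wide, 20 mm thick and 1290 mm tall, are fixed to the +y face of the rails with their bottoms at z = 105 mm, evenly spaced across the span with equal gaps (rounded down to the nearest mm) at the −x end and between each pair — any rounding remainder accumulates at the +x end.

The fence section is against the stool's +x side, with their −y faces flush.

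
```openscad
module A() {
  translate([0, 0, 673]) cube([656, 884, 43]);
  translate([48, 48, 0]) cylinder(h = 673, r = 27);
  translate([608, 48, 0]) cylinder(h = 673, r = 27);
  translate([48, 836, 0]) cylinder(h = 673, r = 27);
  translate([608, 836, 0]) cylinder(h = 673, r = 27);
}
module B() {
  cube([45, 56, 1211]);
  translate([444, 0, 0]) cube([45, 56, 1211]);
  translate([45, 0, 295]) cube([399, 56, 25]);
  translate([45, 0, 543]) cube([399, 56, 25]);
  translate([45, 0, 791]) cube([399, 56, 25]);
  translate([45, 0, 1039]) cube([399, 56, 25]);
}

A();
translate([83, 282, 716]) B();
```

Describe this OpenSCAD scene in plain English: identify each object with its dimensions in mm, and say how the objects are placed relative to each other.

A is a table: top 656 mm (x) × 884 mm (y), 43 mm thick, upper face at z = 716 mm, on four round legs of 54 mm diameter, each leg's bounding box inset 21 mm from the nearest pair of top edges, running from z = 0 to the bottom of the top.

B is a straight ladder. Two 45×56 mm vertical rails, 1211 mm tall, stand 489 mm apart (outside-to-outside) with their front faces coplanar on the −y side. 4 rungs, each 56 mm deep and 25 mm tall, span between the inner faces of the rails, front faces flush with the rails. The lowest rung's underside is at z = 295 mm and rungs are spaced 248 mm apart (underside to underside).

The ladder is on top of the table.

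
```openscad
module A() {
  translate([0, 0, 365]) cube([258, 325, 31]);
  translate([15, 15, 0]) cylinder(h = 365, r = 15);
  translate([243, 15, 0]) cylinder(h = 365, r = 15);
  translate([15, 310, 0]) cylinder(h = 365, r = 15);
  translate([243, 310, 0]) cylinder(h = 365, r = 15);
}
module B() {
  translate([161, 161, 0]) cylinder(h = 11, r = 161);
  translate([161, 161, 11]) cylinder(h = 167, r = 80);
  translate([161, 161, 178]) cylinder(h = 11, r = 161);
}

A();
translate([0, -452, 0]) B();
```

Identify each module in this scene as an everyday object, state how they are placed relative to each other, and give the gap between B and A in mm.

A is a stool. B is a spool. The spool is on the floor beside the stool on its −y side. The gap between the spool and the stool is 130 mm.

The spool's nearest face is 130 mm from the stool's −y face.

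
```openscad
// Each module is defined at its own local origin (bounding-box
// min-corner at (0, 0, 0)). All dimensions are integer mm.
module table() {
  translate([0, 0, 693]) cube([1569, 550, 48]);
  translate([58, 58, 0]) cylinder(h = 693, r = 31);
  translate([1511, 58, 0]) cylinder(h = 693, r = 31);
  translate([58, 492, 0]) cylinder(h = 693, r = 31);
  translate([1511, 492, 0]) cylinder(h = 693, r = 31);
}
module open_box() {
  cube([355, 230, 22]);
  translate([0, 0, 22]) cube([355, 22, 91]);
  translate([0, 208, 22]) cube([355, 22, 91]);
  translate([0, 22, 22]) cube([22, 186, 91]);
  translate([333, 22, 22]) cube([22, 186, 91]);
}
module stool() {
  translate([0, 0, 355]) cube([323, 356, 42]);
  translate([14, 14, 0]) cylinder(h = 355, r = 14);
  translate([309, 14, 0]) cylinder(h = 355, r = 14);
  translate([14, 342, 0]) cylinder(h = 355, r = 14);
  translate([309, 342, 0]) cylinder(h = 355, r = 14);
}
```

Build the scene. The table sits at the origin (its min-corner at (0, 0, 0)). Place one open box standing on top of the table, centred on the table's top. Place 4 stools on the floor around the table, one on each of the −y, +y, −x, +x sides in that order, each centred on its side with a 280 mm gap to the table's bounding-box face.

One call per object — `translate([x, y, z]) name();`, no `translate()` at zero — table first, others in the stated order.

table();
translate([607, 160, 741]) open_box();
translate([623, -636, 0]) stool();
translate([623, 830, 0]) stool();
translate([-603, 97, 0]) stool();
translate([1849, 97, 0]) stool();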